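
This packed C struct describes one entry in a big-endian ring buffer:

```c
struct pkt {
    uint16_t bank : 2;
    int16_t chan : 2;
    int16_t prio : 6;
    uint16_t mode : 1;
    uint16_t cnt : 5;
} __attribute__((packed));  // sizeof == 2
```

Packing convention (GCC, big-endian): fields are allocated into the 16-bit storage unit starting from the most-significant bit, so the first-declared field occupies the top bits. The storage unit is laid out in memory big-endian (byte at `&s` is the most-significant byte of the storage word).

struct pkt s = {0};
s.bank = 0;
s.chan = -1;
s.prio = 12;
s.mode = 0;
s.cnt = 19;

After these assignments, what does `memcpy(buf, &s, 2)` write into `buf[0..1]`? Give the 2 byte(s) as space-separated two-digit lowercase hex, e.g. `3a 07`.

bank (2b) val=0 bits=0x0 at bit 14: 0x0000
chan (2b) val=-1 bits=0x3 at bit 12: 0x3000
prio (6b) val=12 bits=0xc at bit 6: 0x3300
mode (1b) val=0 bits=0x0 at bit 5: 0x3300
cnt (5b) val=19 bits=0x13 at bit 0: 0x3313
word = 0x3313 → big-endian bytes:
  [0]=0x33  [1]=0x13

33 13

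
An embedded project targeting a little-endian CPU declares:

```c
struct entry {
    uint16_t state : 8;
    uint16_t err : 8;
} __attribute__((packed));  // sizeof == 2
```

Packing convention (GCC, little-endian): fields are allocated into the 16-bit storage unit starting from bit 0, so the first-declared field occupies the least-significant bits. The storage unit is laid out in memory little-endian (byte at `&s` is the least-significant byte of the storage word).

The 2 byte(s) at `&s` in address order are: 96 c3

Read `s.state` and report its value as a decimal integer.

150

[0]=0x96 [1]=0xc3 (little-endian) → word 0xc396
state:8 @ bit 0 → (0xc396>>0)&0xff = 0x96  ←
err:8 @ bit 8 → (0xc396>>8)&0xff = 0xc3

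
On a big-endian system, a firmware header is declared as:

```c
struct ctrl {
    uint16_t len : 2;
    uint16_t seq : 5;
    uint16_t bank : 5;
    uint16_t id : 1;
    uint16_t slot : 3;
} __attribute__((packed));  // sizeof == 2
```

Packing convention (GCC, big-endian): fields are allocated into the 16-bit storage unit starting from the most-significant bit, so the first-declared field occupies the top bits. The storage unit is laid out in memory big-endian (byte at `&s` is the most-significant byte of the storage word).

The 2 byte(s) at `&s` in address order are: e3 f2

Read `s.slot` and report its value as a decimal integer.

2

[0]=0xe3 [1]=0xf2 (big-endian) → word 0xe3f2
len [14+:2] = (word>>14) & 0x3 = 3
seq [9+:5] = (word>>9) & 0x1f = 17
bank [4+:5] = (word>>4) & 0x1f = 31
id [3+:1] = (word>>3) & 0x1 = 0
slot [0+:3] = (word>>0) & 0x7 = 2  ←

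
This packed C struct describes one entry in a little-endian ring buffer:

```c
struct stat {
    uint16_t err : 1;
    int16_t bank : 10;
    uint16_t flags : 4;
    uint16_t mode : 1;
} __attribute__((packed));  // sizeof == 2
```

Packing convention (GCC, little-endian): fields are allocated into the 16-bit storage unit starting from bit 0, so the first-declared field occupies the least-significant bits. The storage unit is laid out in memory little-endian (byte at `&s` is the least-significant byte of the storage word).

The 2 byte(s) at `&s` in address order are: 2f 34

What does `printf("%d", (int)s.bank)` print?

[0]=0x2f [1]=0x34 (little-endian) → word 0x342f
err:1 @ bit 0 → (0x342f>>0)&0x1 = 0x1
bank:10 @ bit 1 → (0x342f>>1)&0x3ff = 0x217  ←
flags:4 @ bit 11 → (0x342f>>11)&0xf = 0x6
mode:1 @ bit 15 → (0x342f>>15)&0x1 = 0x0
bank signed 10b, MSB=1: 535 - 1024 = -489

-489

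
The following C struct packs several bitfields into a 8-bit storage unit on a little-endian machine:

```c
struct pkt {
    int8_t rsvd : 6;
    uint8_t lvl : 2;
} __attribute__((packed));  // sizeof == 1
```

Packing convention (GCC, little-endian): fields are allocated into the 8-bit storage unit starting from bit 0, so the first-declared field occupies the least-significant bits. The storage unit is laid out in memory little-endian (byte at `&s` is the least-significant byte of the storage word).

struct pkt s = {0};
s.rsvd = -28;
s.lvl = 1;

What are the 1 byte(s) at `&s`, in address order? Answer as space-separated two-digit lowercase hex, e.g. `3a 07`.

rsvd:6 = -28 → 0x24 << 0 → word 0x24
lvl:2 = 1 → 0x1 << 6 → word 0x64
word = 0x64 → little-endian bytes:
  [0]=0x64

64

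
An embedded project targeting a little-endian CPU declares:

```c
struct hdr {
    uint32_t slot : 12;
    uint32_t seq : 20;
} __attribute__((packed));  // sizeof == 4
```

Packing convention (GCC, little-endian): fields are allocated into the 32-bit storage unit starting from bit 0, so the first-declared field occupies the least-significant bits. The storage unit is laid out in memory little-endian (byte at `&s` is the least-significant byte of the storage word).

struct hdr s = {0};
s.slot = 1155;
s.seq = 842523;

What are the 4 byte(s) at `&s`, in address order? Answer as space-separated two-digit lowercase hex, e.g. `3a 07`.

83 b4 b1 cd

slot:12 = 1155 → 0x483 << 0 → word 0x00000483
seq:20 = 842523 → 0xcdb1b << 12 → word 0xcdb1b483
word = 0xcdb1b483 → little-endian bytes:
  [0]=0x83  [1]=0xb4  [2]=0xb1  [3]=0xcd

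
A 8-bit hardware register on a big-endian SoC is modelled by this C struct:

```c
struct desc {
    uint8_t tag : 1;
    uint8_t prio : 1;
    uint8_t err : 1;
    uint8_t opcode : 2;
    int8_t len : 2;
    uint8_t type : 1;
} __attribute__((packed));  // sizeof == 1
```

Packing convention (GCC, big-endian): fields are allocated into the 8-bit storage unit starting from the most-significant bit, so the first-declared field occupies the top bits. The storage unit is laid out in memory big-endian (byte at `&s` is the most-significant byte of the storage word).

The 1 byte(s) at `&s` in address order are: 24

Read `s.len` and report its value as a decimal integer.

-2

[0]=0x24 (big-endian) → word 0x24
tag [7+:1] = (word>>7) & 0x1 = 0
prio [6+:1] = (word>>6) & 0x1 = 0
err [5+:1] = (word>>5) & 0x1 = 1
opcode [3+:2] = (word>>3) & 0x3 = 0
len [1+:2] = (word>>1) & 0x3 = 2  ←
type [0+:1] = (word>>0) & 0x1 = 0
len signed 2b, MSB=1: 2 - 4 = -2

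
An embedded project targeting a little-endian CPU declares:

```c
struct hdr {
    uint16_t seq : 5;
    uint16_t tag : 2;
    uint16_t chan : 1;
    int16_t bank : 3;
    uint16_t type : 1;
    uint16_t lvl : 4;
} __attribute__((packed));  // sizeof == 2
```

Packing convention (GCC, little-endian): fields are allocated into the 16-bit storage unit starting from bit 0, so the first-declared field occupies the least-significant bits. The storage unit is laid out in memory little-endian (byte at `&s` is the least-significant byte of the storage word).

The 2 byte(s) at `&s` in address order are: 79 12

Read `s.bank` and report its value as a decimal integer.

[0]=0x79 [1]=0x12 (little-endian) → word 0x1279
seq:5 @ bit 0 → (0x1279>>0)&0x1f = 0x19
tag:2 @ bit 5 → (0x1279>>5)&0x3 = 0x3
chan:1 @ bit 7 → (0x1279>>7)&0x1 = 0x0
bank:3 @ bit 8 → (0x1279>>8)&0x7 = 0x2  ←
type:1 @ bit 11 → (0x1279>>11)&0x1 = 0x0
lvl:4 @ bit 12 → (0x1279>>12)&0xf = 0x1
bank signed 3b, MSB=0: value = 2

2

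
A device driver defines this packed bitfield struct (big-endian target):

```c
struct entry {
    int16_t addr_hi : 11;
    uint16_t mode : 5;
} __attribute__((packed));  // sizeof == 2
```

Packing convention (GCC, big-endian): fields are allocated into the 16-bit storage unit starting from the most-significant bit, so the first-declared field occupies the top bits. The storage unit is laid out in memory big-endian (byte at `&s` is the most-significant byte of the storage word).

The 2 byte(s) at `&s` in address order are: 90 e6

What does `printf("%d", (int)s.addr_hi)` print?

-889

[0]=0x90 [1]=0xe6 (big-endian) → word 0x90e6
addr_hi [5+:11] = (word>>5) & 0x7ff = 1159  ←
mode [0+:5] = (word>>0) & 0x1f = 6
addr_hi signed 11b, MSB=1: 1159 - 2048 = -889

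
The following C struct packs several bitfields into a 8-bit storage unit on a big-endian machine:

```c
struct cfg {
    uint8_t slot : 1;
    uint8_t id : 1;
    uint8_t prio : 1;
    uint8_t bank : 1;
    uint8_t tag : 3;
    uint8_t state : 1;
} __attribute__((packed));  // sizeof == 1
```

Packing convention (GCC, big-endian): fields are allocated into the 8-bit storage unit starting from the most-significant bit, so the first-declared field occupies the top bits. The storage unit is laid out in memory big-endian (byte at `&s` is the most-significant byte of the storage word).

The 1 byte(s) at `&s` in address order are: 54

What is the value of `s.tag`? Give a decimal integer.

2

[0]=0x54 (big-endian) → word 0x54
slot [7+:1] = (word>>7) & 0x1 = 0
id [6+:1] = (word>>6) & 0x1 = 1
prio [5+:1] = (word>>5) & 0x1 = 0
bank [4+:1] = (word>>4) & 0x1 = 1
tag [1+:3] = (word>>1) & 0x7 = 2  ←
state [0+:1] = (word>>0) & 0x1 = 0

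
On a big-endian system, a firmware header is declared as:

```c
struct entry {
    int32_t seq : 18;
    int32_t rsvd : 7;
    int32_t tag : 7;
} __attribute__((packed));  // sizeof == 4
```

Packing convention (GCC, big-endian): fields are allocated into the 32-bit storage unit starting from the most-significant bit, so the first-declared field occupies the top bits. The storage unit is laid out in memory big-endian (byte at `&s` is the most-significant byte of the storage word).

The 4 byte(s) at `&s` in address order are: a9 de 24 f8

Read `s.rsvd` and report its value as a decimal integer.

-55

[0]=0xa9 [1]=0xde [2]=0x24 [3]=0xf8 (big-endian) → word 0xa9de24f8
seq [14+:18] = (word>>14) & 0x3ffff = 173944
rsvd [7+:7] = (word>>7) & 0x7f = 73  ←
tag [0+:7] = (word>>0) & 0x7f = 120
rsvd signed 7b, MSB=1: 73 - 128 = -55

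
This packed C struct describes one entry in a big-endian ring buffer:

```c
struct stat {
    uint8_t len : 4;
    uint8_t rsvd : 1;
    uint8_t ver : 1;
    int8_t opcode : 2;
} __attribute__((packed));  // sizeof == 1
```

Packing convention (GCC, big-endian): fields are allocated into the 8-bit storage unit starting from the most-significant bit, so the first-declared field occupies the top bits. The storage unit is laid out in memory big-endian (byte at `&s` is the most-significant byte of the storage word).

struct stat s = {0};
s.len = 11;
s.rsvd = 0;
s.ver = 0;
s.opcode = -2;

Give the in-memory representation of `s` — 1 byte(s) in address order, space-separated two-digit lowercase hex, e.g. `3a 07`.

b2

len (4b) val=11 bits=0xb at bit 4: 0xb0
rsvd (1b) val=0 bits=0x0 at bit 3: 0xb0
ver (1b) val=0 bits=0x0 at bit 2: 0xb0
opcode (2b) val=-2 bits=0x2 at bit 0: 0xb2
word = 0xb2 → big-endian bytes:
  [0]=0xb2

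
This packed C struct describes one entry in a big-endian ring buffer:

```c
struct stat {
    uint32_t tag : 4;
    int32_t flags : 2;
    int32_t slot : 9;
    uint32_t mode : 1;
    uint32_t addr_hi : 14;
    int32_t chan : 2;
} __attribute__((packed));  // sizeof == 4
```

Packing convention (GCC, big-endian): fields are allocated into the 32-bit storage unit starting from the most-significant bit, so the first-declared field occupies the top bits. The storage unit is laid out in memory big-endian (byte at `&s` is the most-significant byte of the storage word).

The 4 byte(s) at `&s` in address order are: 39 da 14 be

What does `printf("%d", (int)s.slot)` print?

237

[0]=0x39 [1]=0xda [2]=0x14 [3]=0xbe (big-endian) → word 0x39da14be
tag [28+:4] = (word>>28) & 0xf = 3
flags [26+:2] = (word>>26) & 0x3 = 2
slot [17+:9] = (word>>17) & 0x1ff = 237  ←
mode [16+:1] = (word>>16) & 0x1 = 0
addr_hi [2+:14] = (word>>2) & 0x3fff = 1327
chan [0+:2] = (word>>0) & 0x3 = 2
slot signed 9b, MSB=0: value = 237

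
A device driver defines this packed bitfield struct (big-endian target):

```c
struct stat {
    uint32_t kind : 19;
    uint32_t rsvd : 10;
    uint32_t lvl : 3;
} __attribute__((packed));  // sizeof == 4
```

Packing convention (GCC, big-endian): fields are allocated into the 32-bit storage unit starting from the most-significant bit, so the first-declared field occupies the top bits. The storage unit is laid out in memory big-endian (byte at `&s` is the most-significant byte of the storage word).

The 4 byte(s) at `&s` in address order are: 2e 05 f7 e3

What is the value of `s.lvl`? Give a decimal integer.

[0]=0x2e [1]=0x05 [2]=0xf7 [3]=0xe3 (big-endian) → word 0x2e05f7e3
kind [13+:19] = (word>>13) & 0x7ffff = 94255
rsvd [3+:10] = (word>>3) & 0x3ff = 764
lvl [0+:3] = (word>>0) & 0x7 = 3  ←

3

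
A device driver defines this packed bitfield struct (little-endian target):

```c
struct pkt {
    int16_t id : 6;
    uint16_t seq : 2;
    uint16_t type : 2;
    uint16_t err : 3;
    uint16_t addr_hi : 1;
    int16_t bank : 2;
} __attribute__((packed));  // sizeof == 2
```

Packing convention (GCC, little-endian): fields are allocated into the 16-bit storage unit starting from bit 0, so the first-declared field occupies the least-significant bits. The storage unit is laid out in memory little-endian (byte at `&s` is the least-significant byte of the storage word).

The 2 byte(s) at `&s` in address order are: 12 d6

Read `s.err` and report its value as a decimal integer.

[0]=0x12 [1]=0xd6 (little-endian) → word 0xd612
id:6 @ bit 0 → (0xd612>>0)&0x3f = 0x12
seq:2 @ bit 6 → (0xd612>>6)&0x3 = 0x0
type:2 @ bit 8 → (0xd612>>8)&0x3 = 0x2
err:3 @ bit 10 → (0xd612>>10)&0x7 = 0x5  ←
addr_hi:1 @ bit 13 → (0xd612>>13)&0x1 = 0x0
bank:2 @ bit 14 → (0xd612>>14)&0x3 = 0x3

5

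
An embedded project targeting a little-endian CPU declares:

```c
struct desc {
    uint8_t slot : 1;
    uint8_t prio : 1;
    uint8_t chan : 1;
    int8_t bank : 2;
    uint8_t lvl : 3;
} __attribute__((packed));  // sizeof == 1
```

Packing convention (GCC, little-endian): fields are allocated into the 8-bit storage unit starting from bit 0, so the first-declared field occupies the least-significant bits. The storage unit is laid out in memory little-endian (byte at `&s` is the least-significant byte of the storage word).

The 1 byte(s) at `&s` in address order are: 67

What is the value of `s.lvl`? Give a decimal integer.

[0]=0x67 (little-endian) → word 0x67
slot:1 @ bit 0 → (0x67>>0)&0x1 = 0x1
prio:1 @ bit 1 → (0x67>>1)&0x1 = 0x1
chan:1 @ bit 2 → (0x67>>2)&0x1 = 0x1
bank:2 @ bit 3 → (0x67>>3)&0x3 = 0x0
lvl:3 @ bit 5 → (0x67>>5)&0x7 = 0x3  ←

3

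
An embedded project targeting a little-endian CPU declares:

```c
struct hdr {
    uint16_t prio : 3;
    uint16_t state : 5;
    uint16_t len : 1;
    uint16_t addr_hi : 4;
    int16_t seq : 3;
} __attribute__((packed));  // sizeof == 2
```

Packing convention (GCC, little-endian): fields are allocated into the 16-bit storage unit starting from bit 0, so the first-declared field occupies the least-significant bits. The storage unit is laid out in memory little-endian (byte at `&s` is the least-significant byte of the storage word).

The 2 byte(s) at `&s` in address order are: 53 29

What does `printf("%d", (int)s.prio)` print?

[0]=0x53 [1]=0x29 (little-endian) → word 0x2953
prio:3 @ bit 0 → (0x2953>>0)&0x7 = 0x3  ←
state:5 @ bit 3 → (0x2953>>3)&0x1f = 0xa
len:1 @ bit 8 → (0x2953>>8)&0x1 = 0x1
addr_hi:4 @ bit 9 → (0x2953>>9)&0xf = 0x4
seq:3 @ bit 13 → (0x2953>>13)&0x7 = 0x1

3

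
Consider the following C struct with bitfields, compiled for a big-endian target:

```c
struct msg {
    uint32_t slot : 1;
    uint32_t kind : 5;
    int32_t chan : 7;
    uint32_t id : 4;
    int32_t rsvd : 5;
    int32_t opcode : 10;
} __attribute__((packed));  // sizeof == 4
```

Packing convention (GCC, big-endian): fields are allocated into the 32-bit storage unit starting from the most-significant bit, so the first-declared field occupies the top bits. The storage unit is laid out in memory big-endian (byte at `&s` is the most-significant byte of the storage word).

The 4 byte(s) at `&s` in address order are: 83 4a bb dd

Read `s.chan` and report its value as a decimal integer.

[0]=0x83 [1]=0x4a [2]=0xbb [3]=0xdd (big-endian) → word 0x834abbdd
slot:1 @ bit 31 → (0x834abbdd>>31)&0x1 = 0x1
kind:5 @ bit 26 → (0x834abbdd>>26)&0x1f = 0x0
chan:7 @ bit 19 → (0x834abbdd>>19)&0x7f = 0x69  ←
id:4 @ bit 15 → (0x834abbdd>>15)&0xf = 0x5
rsvd:5 @ bit 10 → (0x834abbdd>>10)&0x1f = 0xe
opcode:10 @ bit 0 → (0x834abbdd>>0)&0x3ff = 0x3dd
chan signed 7b, MSB=1: 105 - 128 = -23

-23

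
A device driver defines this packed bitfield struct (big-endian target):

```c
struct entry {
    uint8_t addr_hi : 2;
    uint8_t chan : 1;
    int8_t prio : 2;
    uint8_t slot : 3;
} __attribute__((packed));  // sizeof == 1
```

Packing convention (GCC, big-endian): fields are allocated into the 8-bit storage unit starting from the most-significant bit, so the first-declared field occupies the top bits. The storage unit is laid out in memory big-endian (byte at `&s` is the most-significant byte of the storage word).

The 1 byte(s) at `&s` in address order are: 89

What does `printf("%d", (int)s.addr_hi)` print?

[0]=0x89 (big-endian) → word 0x89
addr_hi:2 @ bit 6 → (0x89>>6)&0x3 = 0x2  ←
chan:1 @ bit 5 → (0x89>>5)&0x1 = 0x0
prio:2 @ bit 3 → (0x89>>3)&0x3 = 0x1
slot:3 @ bit 0 → (0x89>>0)&0x7 = 0x1

2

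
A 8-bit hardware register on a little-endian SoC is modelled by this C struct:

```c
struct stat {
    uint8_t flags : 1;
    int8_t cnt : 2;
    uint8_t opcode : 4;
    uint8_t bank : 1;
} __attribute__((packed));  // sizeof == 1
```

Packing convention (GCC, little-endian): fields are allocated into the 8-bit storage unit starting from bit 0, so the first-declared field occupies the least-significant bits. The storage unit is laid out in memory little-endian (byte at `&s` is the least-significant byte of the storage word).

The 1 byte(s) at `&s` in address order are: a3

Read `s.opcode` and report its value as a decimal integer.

[0]=0xa3 (little-endian) → word 0xa3
flags [0+:1] = (word>>0) & 0x1 = 1
cnt [1+:2] = (word>>1) & 0x3 = 1
opcode [3+:4] = (word>>3) & 0xf = 4  ←
bank [7+:1] = (word>>7) & 0x1 = 1

4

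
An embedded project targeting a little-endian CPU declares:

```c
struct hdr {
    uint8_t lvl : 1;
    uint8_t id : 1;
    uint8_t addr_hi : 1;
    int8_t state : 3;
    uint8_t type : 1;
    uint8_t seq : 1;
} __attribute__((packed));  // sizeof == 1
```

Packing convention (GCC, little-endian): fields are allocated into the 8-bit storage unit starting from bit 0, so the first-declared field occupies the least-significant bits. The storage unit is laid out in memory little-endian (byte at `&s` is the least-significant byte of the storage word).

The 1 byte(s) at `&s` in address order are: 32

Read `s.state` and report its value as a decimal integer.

[0]=0x32 (little-endian) → word 0x32
lvl:1 @ bit 0 → (0x32>>0)&0x1 = 0x0
id:1 @ bit 1 → (0x32>>1)&0x1 = 0x1
addr_hi:1 @ bit 2 → (0x32>>2)&0x1 = 0x0
state:3 @ bit 3 → (0x32>>3)&0x7 = 0x6  ←
type:1 @ bit 6 → (0x32>>6)&0x1 = 0x0
seq:1 @ bit 7 → (0x32>>7)&0x1 = 0x0
state signed 3b, MSB=1: 6 - 8 = -2

-2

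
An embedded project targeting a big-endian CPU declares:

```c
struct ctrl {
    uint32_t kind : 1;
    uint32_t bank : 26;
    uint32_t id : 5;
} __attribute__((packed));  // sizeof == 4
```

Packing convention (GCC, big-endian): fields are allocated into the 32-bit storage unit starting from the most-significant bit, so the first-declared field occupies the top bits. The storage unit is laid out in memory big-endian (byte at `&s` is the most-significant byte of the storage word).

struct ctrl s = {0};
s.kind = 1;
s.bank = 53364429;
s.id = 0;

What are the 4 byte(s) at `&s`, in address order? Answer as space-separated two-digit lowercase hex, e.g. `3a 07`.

[31+:1] kind=1 & 0x1 = 0x1; word=0x80000000
[5+:26] bank=53364429 & 0x3ffffff = 0x32e46cd; word=0xe5c8d9a0
[0+:5] id=0 & 0x1f = 0x0; word=0xe5c8d9a0
word = 0xe5c8d9a0 → big-endian bytes:
  [0]=0xe5  [1]=0xc8  [2]=0xd9  [3]=0xa0

e5 c8 d9 a0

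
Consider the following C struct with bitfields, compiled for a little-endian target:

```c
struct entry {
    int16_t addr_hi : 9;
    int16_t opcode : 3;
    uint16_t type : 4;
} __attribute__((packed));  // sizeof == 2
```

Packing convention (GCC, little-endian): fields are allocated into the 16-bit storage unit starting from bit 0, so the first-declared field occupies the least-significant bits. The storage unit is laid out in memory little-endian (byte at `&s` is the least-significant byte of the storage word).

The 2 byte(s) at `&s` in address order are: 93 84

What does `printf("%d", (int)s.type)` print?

[0]=0x93 [1]=0x84 (little-endian) → word 0x8493
addr_hi [0+:9] = (word>>0) & 0x1ff = 147
opcode [9+:3] = (word>>9) & 0x7 = 2
type [12+:4] = (word>>12) & 0xf = 8  ←

8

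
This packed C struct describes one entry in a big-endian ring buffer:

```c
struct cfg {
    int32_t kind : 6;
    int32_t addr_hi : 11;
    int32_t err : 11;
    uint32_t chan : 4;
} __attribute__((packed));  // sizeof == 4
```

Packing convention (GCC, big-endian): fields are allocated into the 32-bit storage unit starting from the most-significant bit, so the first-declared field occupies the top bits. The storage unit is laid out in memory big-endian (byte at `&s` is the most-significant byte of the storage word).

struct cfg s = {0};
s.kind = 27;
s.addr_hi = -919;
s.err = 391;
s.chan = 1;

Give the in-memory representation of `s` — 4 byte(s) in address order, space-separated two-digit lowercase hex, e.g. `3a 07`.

6e 34 98 71

kind (6b) val=27 bits=0x1b at bit 26: 0x6c000000
addr_hi (11b) val=-919 bits=0x469 at bit 15: 0x6e348000
err (11b) val=391 bits=0x187 at bit 4: 0x6e349870
chan (4b) val=1 bits=0x1 at bit 0: 0x6e349871
word = 0x6e349871 → big-endian bytes:
  [0]=0x6e  [1]=0x34  [2]=0x98  [3]=0x71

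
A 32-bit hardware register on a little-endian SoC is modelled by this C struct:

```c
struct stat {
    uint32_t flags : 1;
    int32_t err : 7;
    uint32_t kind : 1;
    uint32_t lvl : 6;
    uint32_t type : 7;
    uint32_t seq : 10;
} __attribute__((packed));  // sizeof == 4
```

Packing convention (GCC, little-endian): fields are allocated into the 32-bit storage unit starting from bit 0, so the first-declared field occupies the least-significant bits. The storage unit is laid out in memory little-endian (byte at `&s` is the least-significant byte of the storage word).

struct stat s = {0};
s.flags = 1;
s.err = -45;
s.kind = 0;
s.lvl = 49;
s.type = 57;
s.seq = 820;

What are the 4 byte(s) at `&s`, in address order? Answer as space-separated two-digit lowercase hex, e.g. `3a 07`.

flags (1b) val=1 bits=0x1 at bit 0: 0x00000001
err (7b) val=-45 bits=0x53 at bit 1: 0x000000a7
kind (1b) val=0 bits=0x0 at bit 8: 0x000000a7
lvl (6b) val=49 bits=0x31 at bit 9: 0x000062a7
type (7b) val=57 bits=0x39 at bit 15: 0x001ce2a7
seq (10b) val=820 bits=0x334 at bit 22: 0xcd1ce2a7
word = 0xcd1ce2a7 → little-endian bytes:
  [0]=0xa7  [1]=0xe2  [2]=0x1c  [3]=0xcd

a7 e2 1c cd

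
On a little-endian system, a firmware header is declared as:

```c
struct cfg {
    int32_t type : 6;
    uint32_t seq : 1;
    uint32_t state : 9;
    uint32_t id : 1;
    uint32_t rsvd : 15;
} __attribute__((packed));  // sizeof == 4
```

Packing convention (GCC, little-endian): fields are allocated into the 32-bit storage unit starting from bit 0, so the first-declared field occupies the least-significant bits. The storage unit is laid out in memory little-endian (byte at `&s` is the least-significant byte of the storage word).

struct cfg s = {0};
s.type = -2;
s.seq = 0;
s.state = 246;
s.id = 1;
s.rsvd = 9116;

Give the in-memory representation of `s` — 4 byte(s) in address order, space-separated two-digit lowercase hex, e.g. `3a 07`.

3e 7b 39 47

type (6b) val=-2 bits=0x3e at bit 0: 0x0000003e
seq (1b) val=0 bits=0x0 at bit 6: 0x0000003e
state (9b) val=246 bits=0xf6 at bit 7: 0x00007b3e
id (1b) val=1 bits=0x1 at bit 16: 0x00017b3e
rsvd (15b) val=9116 bits=0x239c at bit 17: 0x47397b3e
word = 0x47397b3e → little-endian bytes:
  [0]=0x3e  [1]=0x7b  [2]=0x39  [3]=0x47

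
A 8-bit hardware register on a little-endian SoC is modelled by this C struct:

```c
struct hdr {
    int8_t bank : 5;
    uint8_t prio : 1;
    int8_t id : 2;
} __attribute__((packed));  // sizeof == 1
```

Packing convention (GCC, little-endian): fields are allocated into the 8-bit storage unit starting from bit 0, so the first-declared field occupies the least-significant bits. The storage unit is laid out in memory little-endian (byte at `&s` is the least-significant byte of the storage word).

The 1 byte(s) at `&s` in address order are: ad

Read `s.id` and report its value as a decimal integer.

[0]=0xad (little-endian) → word 0xad
bank:5 @ bit 0 → (0xad>>0)&0x1f = 0xd
prio:1 @ bit 5 → (0xad>>5)&0x1 = 0x1
id:2 @ bit 6 → (0xad>>6)&0x3 = 0x2  ←
id signed 2b, MSB=1: 2 - 4 = -2

-2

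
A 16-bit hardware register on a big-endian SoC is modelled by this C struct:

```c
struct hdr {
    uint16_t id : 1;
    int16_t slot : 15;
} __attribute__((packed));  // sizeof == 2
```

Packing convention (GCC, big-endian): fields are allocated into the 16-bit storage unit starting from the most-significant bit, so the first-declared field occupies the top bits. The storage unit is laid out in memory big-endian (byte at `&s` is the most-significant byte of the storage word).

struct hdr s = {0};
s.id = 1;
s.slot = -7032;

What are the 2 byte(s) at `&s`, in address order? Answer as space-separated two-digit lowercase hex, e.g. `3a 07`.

id:1 = 1 → 0x1 << 15 → word 0x8000
slot:15 = -7032 → 0x6488 << 0 → word 0xe488
word = 0xe488 → big-endian bytes:
  [0]=0xe4  [1]=0x88

e4 88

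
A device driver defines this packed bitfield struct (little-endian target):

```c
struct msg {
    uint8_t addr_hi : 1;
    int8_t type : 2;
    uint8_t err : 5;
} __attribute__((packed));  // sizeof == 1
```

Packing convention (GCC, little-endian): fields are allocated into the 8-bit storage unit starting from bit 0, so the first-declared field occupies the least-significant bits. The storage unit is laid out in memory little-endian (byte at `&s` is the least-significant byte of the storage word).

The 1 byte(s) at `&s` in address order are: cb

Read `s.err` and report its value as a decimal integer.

25

[0]=0xcb (little-endian) → word 0xcb
addr_hi [0+:1] = (word>>0) & 0x1 = 1
type [1+:2] = (word>>1) & 0x3 = 1
err [3+:5] = (word>>3) & 0x1f = 25  ←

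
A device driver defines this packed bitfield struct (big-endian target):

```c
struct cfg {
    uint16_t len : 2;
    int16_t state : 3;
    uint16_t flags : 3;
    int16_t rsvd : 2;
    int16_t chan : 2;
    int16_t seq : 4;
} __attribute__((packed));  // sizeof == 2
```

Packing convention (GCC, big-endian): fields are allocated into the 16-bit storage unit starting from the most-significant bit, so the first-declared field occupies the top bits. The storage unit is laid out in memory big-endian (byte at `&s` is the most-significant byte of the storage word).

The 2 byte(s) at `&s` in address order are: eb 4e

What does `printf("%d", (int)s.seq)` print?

-2

[0]=0xeb [1]=0x4e (big-endian) → word 0xeb4e
len [14+:2] = (word>>14) & 0x3 = 3
state [11+:3] = (word>>11) & 0x7 = 5
flags [8+:3] = (word>>8) & 0x7 = 3
rsvd [6+:2] = (word>>6) & 0x3 = 1
chan [4+:2] = (word>>4) & 0x3 = 0
seq [0+:4] = (word>>0) & 0xf = 14  ←
seq signed 4b, MSB=1: 14 - 16 = -2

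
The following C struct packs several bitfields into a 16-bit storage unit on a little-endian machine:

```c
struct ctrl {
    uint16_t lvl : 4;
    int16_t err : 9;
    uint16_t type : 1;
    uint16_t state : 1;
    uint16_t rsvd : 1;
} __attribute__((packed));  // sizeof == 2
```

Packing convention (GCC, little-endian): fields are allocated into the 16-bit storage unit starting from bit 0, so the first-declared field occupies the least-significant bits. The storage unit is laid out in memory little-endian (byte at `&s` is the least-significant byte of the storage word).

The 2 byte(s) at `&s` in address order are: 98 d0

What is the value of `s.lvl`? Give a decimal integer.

8

[0]=0x98 [1]=0xd0 (little-endian) → word 0xd098
lvl [0+:4] = (word>>0) & 0xf = 8  ←
err [4+:9] = (word>>4) & 0x1ff = 265
type [13+:1] = (word>>13) & 0x1 = 0
state [14+:1] = (word>>14) & 0x1 = 1
rsvd [15+:1] = (word>>15) & 0x1 = 1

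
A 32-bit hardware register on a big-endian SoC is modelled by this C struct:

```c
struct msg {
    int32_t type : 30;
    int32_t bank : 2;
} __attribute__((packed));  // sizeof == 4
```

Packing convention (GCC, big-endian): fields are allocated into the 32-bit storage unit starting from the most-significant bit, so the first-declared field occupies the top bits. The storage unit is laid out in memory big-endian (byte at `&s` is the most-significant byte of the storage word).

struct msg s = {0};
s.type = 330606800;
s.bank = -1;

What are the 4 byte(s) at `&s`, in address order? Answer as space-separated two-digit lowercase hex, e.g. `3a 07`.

type (30b) val=330606800 bits=0x13b4a8d0 at bit 2: 0x4ed2a340
bank (2b) val=-1 bits=0x3 at bit 0: 0x4ed2a343
word = 0x4ed2a343 → big-endian bytes:
  [0]=0x4e  [1]=0xd2  [2]=0xa3  [3]=0x43

4e d2 a3 43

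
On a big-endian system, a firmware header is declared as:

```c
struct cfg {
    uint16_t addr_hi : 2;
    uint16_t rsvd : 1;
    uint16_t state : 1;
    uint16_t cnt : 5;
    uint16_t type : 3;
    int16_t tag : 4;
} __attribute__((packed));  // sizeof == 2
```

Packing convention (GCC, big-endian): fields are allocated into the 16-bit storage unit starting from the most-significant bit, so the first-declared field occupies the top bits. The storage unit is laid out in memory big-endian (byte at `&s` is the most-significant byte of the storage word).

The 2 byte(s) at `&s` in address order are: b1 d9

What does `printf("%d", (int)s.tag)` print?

-7

[0]=0xb1 [1]=0xd9 (big-endian) → word 0xb1d9
addr_hi [14+:2] = (word>>14) & 0x3 = 2
rsvd [13+:1] = (word>>13) & 0x1 = 1
state [12+:1] = (word>>12) & 0x1 = 1
cnt [7+:5] = (word>>7) & 0x1f = 3
type [4+:3] = (word>>4) & 0x7 = 5
tag [0+:4] = (word>>0) & 0xf = 9  ←
tag signed 4b, MSB=1: 9 - 16 = -7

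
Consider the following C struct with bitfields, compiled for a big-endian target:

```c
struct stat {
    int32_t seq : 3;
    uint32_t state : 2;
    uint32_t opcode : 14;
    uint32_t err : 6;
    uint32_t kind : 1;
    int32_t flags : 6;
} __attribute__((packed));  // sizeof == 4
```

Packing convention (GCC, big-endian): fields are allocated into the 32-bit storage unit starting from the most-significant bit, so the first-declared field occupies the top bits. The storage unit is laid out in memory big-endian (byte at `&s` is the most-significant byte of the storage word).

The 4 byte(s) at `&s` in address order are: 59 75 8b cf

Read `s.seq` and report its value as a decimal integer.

[0]=0x59 [1]=0x75 [2]=0x8b [3]=0xcf (big-endian) → word 0x59758bcf
seq:3 @ bit 29 → (0x59758bcf>>29)&0x7 = 0x2  ←
state:2 @ bit 27 → (0x59758bcf>>27)&0x3 = 0x3
opcode:14 @ bit 13 → (0x59758bcf>>13)&0x3fff = 0xbac
err:6 @ bit 7 → (0x59758bcf>>7)&0x3f = 0x17
kind:1 @ bit 6 → (0x59758bcf>>6)&0x1 = 0x1
flags:6 @ bit 0 → (0x59758bcf>>0)&0x3f = 0xf
seq signed 3b, MSB=0: value = 2

2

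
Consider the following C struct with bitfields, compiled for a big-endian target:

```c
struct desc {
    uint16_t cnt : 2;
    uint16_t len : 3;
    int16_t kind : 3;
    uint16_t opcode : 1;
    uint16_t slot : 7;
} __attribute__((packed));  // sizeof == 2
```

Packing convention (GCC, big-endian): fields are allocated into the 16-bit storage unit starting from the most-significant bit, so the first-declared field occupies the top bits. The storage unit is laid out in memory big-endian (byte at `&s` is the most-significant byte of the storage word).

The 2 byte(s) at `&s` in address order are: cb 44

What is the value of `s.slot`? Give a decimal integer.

[0]=0xcb [1]=0x44 (big-endian) → word 0xcb44
cnt:2 @ bit 14 → (0xcb44>>14)&0x3 = 0x3
len:3 @ bit 11 → (0xcb44>>11)&0x7 = 0x1
kind:3 @ bit 8 → (0xcb44>>8)&0x7 = 0x3
opcode:1 @ bit 7 → (0xcb44>>7)&0x1 = 0x0
slot:7 @ bit 0 → (0xcb44>>0)&0x7f = 0x44  ←

68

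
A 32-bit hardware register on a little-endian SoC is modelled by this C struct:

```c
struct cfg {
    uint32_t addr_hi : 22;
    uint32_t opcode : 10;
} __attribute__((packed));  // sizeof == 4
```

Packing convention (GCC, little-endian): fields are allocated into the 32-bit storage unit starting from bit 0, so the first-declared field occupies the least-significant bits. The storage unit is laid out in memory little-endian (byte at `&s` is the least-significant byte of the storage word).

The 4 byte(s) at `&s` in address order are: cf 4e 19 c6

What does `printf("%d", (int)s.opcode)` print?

792

[0]=0xcf [1]=0x4e [2]=0x19 [3]=0xc6 (little-endian) → word 0xc6194ecf
addr_hi:22 @ bit 0 → (0xc6194ecf>>0)&0x3fffff = 0x194ecf
opcode:10 @ bit 22 → (0xc6194ecf>>22)&0x3ff = 0x318  ←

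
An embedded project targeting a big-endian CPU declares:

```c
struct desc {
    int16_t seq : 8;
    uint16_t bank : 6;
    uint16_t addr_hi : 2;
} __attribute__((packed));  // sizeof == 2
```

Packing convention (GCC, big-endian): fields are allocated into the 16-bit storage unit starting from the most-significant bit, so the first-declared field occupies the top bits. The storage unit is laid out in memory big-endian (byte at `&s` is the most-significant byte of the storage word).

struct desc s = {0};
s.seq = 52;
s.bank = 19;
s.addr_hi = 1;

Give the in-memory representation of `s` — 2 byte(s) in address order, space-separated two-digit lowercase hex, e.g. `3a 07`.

seq:8 = 52 → 0x34 << 8 → word 0x3400
bank:6 = 19 → 0x13 << 2 → word 0x344c
addr_hi:2 = 1 → 0x1 << 0 → word 0x344d
word = 0x344d → big-endian bytes:
  [0]=0x34  [1]=0x4d

34 4d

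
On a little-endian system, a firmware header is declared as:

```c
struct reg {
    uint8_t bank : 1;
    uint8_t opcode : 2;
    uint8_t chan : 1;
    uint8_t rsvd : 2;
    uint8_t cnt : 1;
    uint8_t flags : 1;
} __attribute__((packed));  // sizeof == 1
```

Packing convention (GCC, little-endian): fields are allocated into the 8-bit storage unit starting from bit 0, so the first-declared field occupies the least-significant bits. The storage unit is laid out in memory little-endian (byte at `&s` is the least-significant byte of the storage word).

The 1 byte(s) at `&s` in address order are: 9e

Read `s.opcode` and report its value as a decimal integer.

[0]=0x9e (little-endian) → word 0x9e
bank [0+:1] = (word>>0) & 0x1 = 0
opcode [1+:2] = (word>>1) & 0x3 = 3  ←
chan [3+:1] = (word>>3) & 0x1 = 1
rsvd [4+:2] = (word>>4) & 0x3 = 1
cnt [6+:1] = (word>>6) & 0x1 = 0
flags [7+:1] = (word>>7) & 0x1 = 1

3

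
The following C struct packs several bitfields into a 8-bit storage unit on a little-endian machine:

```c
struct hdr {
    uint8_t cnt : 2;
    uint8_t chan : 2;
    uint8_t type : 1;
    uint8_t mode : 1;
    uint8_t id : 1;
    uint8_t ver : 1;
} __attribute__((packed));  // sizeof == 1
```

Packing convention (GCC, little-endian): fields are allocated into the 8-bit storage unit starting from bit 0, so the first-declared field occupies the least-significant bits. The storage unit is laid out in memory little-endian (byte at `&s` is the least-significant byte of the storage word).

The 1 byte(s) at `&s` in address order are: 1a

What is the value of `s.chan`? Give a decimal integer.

[0]=0x1a (little-endian) → word 0x1a
cnt:2 @ bit 0 → (0x1a>>0)&0x3 = 0x2
chan:2 @ bit 2 → (0x1a>>2)&0x3 = 0x2  ←
type:1 @ bit 4 → (0x1a>>4)&0x1 = 0x1
mode:1 @ bit 5 → (0x1a>>5)&0x1 = 0x0
id:1 @ bit 6 → (0x1a>>6)&0x1 = 0x0
ver:1 @ bit 7 → (0x1a>>7)&0x1 = 0x0

2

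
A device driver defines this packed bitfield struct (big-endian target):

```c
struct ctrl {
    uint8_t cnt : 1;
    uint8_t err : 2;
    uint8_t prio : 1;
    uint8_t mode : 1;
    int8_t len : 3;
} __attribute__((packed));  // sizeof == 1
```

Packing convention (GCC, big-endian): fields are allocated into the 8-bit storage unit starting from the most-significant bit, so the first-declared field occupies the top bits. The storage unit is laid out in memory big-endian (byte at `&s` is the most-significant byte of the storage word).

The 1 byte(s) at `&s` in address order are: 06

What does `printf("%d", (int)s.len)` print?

[0]=0x06 (big-endian) → word 0x06
cnt:1 @ bit 7 → (0x06>>7)&0x1 = 0x0
err:2 @ bit 5 → (0x06>>5)&0x3 = 0x0
prio:1 @ bit 4 → (0x06>>4)&0x1 = 0x0
mode:1 @ bit 3 → (0x06>>3)&0x1 = 0x0
len:3 @ bit 0 → (0x06>>0)&0x7 = 0x6  ←
len signed 3b, MSB=1: 6 - 8 = -2

-2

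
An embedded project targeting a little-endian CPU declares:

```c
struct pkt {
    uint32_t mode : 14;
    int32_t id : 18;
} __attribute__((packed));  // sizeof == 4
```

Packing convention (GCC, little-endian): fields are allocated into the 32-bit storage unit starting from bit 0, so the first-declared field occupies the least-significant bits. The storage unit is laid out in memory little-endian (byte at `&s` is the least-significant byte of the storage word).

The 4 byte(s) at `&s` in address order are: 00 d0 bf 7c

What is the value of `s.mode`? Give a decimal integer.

4096

[0]=0x00 [1]=0xd0 [2]=0xbf [3]=0x7c (little-endian) → word 0x7cbfd000
mode:14 @ bit 0 → (0x7cbfd000>>0)&0x3fff = 0x1000  ←
id:18 @ bit 14 → (0x7cbfd000>>14)&0x3ffff = 0x1f2ff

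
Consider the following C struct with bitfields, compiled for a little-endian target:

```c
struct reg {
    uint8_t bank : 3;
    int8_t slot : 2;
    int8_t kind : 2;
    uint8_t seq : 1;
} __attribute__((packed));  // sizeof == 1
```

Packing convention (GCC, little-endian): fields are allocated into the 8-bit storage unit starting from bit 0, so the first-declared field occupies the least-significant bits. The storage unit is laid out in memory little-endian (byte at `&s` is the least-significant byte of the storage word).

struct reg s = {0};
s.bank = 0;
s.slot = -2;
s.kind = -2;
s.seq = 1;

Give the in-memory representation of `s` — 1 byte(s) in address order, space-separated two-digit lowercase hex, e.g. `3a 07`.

d0

[0+:3] bank=0 & 0x7 = 0x0; word=0x00
[3+:2] slot=-2 & 0x3 = 0x2; word=0x10
[5+:2] kind=-2 & 0x3 = 0x2; word=0x50
[7+:1] seq=1 & 0x1 = 0x1; word=0xd0
word = 0xd0 → little-endian bytes:
  [0]=0xd0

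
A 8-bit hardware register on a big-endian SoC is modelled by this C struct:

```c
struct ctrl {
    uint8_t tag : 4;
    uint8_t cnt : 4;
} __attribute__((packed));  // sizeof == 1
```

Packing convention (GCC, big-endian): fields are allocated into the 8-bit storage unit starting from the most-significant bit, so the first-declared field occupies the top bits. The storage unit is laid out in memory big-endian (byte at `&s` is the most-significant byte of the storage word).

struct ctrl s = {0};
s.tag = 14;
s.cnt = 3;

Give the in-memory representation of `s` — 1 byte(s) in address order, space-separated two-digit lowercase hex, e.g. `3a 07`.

e3

tag (4b) val=14 bits=0xe at bit 4: 0xe0
cnt (4b) val=3 bits=0x3 at bit 0: 0xe3
word = 0xe3 → big-endian bytes:
  [0]=0xe3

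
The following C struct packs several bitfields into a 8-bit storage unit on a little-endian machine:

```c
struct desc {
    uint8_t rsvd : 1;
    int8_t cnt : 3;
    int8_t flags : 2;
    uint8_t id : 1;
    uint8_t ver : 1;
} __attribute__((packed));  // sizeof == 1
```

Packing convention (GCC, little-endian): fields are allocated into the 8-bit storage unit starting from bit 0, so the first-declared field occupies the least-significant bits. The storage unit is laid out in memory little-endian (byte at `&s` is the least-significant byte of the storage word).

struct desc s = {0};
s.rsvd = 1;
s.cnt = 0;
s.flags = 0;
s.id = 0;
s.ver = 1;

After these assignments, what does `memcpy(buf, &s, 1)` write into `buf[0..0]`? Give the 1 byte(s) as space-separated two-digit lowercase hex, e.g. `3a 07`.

rsvd:1 = 1 → 0x1 << 0 → word 0x01
cnt:3 = 0 → 0x0 << 1 → word 0x01
flags:2 = 0 → 0x0 << 4 → word 0x01
id:1 = 0 → 0x0 << 6 → word 0x01
ver:1 = 1 → 0x1 << 7 → word 0x81
word = 0x81 → little-endian bytes:
  [0]=0x81

81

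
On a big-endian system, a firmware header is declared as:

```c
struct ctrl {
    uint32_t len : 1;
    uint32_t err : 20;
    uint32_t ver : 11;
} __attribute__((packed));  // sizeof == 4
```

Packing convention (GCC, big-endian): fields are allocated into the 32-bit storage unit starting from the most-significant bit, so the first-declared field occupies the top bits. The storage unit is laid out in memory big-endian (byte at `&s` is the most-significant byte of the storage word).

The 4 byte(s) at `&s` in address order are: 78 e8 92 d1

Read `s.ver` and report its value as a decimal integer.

721

[0]=0x78 [1]=0xe8 [2]=0x92 [3]=0xd1 (big-endian) → word 0x78e892d1
len [31+:1] = (word>>31) & 0x1 = 0
err [11+:20] = (word>>11) & 0xfffff = 990482
ver [0+:11] = (word>>0) & 0x7ff = 721  ←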